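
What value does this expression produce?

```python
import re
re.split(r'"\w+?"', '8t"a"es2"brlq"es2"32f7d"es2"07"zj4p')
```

['8t', 'es2', 'es2', 'es2', 'zj4p']

Matches to split on: at [2:5] → '"a"'; at [8:14] → '"brlq"'; at [17:24] → '"32f7d"'; at [27:31] → '"07"'.
Splitting on the pattern gives 5 pieces.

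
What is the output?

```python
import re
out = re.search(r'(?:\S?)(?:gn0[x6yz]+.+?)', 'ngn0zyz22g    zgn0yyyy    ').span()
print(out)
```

A non-greedy quantifier consumes as few characters as it can — just enough that the remainder of the pattern still matches from where it stops; whatever follows it matches normally.
The match spans [0:8] → 'ngn0zyz2'.

(0, 8)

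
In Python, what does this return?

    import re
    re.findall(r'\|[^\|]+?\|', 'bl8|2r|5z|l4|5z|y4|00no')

['|2r|', '|l4|', '|y4|']

Walking the string: at [3:7] → '|2r|'; at [9:13] → '|l4|'; at [15:19] → '|y4|'.
No capturing groups, so `findall` returns the 3 full match strings.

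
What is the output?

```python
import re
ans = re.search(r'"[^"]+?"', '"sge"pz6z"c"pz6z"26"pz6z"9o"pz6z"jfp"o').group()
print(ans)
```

`re.search` tries every starting position until one works.
The match spans [0:5] → '"sge"'.

"sge"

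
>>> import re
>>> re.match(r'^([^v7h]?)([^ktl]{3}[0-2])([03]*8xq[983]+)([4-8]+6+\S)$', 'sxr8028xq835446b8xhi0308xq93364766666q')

None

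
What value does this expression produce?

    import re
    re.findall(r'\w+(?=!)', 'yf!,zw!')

['yf', 'zw']

The lookaround is zero-width — it requires the adjacent text to match without consuming it, so the asserted text isn't part of the match.
Matches: at [0:2] → 'yf'; at [4:6] → 'zw'.
No capturing groups, so `findall` returns the 2 full match strings.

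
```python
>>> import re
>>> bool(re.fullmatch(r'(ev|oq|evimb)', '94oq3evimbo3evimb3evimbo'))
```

False

`re.fullmatch` requires the pattern to consume the entire string.
Here there's no way to consume every character, so the call returns None, and `bool(None)` is False.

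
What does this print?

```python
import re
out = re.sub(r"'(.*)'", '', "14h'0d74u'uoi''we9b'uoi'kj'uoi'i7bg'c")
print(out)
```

Matches: at [3:36] → "'0d74u'uoi''we9b'uoi'kj'uoi'i7bg'".
Every occurrence is swapped for ''.

14hc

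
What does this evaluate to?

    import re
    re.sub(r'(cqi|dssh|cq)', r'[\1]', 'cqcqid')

'[cq][cqi]d'

Branches in `(...|...)` are attempted left-to-right; the first branch that allows the whole pattern to succeed is taken.
Matches: at [0:2] → 'cq'; at [2:5] → 'cqi'.
The replacement refers to a captured group, so each match is rewritten using its own captured text.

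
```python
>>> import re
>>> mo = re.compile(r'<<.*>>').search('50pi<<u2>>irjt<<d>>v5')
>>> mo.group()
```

'<<u2>>irjt<<d>>'

`re.search` tries every starting position until one works.
The match spans [4:19] → '<<u2>>irjt<<d>>'.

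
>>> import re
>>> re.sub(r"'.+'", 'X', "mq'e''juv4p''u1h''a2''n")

'mqXn'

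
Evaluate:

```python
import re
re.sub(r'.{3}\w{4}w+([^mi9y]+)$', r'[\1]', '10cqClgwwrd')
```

'[rd]'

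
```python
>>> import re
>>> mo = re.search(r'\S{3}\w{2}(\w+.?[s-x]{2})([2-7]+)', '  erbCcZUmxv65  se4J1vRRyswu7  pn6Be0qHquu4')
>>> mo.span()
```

The pattern matches exactly 3 of a non-whitespace character, then exactly 2 of a word character; then one or more of a word character, then optionally any character, then exactly 2 of a character in [s-x] (captured); then one or more of a character in [2-7] (captured).
`re.search` scans for the first position where the pattern succeeds.
The match spans [2:14] → 'erbCcZUmxv65'.
Captured: group 1 = 'ZUmxv', group 2 = '65'.

(2, 14)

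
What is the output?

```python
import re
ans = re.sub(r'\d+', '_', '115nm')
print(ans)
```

_nm

This matches one or more of a digit.
Each match is replaced by '_'.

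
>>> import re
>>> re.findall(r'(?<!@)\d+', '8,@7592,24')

['8', '592', '24']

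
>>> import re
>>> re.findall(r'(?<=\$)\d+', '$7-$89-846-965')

Lookahead/lookbehind check context without consuming it, so the matched span excludes the asserted characters.
Matches: at [1:2] → '7'; at [4:6] → '89'.
No capturing groups, so `findall` returns the 2 full match strings.

['7', '89']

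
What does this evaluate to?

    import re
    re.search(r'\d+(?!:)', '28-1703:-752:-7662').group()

Because the assertion is negative and zero-width, positions next to the forbidden text are skipped.
The match spans [0:2] → '28'.

'28'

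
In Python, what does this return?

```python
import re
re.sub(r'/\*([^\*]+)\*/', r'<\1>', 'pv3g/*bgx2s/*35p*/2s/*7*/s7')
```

'pv3g/*bgx2s<35p>2s<7>s7'

`\1` in the replacement pulls in group 1's text for each match.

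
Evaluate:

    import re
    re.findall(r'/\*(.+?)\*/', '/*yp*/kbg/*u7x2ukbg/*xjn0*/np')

['yp', 'u7x2ukbg/*xjn0']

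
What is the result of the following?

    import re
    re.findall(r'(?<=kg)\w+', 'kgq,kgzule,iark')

The positive lookaround only admits positions where the adjacent text matches; those characters stay outside the span.
Matches: at [2:3] → 'q'; at [6:10] → 'zule'.
Since nothing is captured, `findall` lists the 2 matched substrings directly.

['q', 'zule']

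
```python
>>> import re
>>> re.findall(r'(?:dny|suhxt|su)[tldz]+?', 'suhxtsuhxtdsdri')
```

['suhxtd']

`findall` yields the raw match text (1 of them) because the pattern has no groups.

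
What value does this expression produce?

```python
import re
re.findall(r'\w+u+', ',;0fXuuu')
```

['0fXuuu']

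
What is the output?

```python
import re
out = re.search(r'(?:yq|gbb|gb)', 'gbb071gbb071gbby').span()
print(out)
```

(0, 3)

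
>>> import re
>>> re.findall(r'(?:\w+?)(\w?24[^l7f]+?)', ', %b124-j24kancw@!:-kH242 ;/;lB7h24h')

Pattern: one or more of a word character (lazy) (non-capturing group); then optionally a word character, then the literal '24', then one or more of any character except [l7f] (lazy) (captured).
Because the quantifier is non-greedy, it stops expanding at the earliest point where the rest of the pattern can succeed.
Matches: at [3:8] match 'b124-', group 1 = '124-'; at [8:12] match 'j24k', group 1 = '24k'; at [20:25] match 'kH242', group 1 = 'H242'; at [29:36] match 'lB7h24h', group 1 = 'h24h'.
`findall` collects group 1 from each match (4 total).

['124-', '24k', 'H242', 'h24h']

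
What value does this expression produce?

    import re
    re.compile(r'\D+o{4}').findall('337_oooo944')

['_oooo']

The pattern matches one or more of a non-digit; then exactly 4 of a literal 'o'.
With no groups in the pattern, `findall` gives back each whole match — 1 here.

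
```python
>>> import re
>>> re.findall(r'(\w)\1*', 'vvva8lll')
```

`\1` has to match the exact text group 1 already captured.
Scanning left to right: at [0:3] match 'vvv', group 1 = 'v'; at [3:4] match 'a', group 1 = 'a'; at [4:5] match '8', group 1 = '8'; at [5:8] match 'lll', group 1 = 'l'.
Because there's exactly one group, `findall` drops the full match and keeps group 1 from each hit.

['v', 'a', '8', 'l']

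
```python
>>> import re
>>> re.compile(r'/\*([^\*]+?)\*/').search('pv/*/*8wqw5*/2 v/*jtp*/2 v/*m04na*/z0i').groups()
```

('8wqw5',)

`search` walks the string left to right and returns the first match it finds.
The match spans [4:13] → '/*8wqw5*/'.
Captured: group 1 = '8wqw5'.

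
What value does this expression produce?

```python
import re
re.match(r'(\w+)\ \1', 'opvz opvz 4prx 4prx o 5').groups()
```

('opvz',)

A backreference is literal: `\1` must see the identical characters the first group matched.
`re.match` only tries the pattern at the start of the string.
The match spans [0:9] → 'opvz opvz'.
Captured: group 1 = 'opvz'.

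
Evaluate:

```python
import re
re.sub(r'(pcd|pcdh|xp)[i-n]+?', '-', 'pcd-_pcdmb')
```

'pcd-_-b'

Matches: at [5:9] → 'pcdm'.
`sub` substitutes '-' at each match site.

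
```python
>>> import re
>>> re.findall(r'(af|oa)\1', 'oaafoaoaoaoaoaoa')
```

['oa', 'oa', 'oa']

`\1` is not a pattern — it's the concrete string captured by group 1, re-applied verbatim.
Walking the string: at [4:8] match 'oaoa', group 1 = 'oa'; at [8:12] match 'oaoa', group 1 = 'oa'; at [12:16] match 'oaoa', group 1 = 'oa'.
With a single group, `findall` returns only what that group captured — 3 items.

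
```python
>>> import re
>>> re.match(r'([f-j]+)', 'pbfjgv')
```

None

This matches one or more of a character in [f-j] (captured).
`re.match` won't scan ahead — the pattern has to work from the very first character.
Here the pattern fails at index 0, so the call returns None.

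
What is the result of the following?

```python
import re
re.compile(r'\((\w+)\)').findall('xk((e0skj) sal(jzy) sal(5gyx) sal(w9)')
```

['e0skj', 'jzy', '5gyx', 'w9']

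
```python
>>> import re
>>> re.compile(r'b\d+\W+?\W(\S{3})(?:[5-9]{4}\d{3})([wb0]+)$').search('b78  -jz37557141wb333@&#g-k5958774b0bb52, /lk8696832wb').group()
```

'b52, /lk8696832wb'

Pattern: a literal 'b', then one or more of a digit, then one or more of a non-word character (lazy); then a non-word character; then exactly 3 of a non-whitespace character (captured); then exactly 4 of a character in [5-9], then exactly 3 of a digit (non-capturing group); then one or more of one of [wb0] (captured); then anchored at the end.
`re.search` tries every starting position until one works.
The match spans [37:54] → 'b52, /lk8696832wb'.
Captured: group 1 = '/lk', group 2 = 'wb'.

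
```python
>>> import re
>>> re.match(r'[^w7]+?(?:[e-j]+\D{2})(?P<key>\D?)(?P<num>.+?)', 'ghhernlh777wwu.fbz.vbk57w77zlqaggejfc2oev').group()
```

'ghhernlh'

`re.match` won't scan ahead — the pattern has to work from the very first character.
The match spans [0:8] → 'ghhernlh'.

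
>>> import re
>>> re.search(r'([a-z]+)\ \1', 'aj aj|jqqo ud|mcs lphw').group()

'aj aj'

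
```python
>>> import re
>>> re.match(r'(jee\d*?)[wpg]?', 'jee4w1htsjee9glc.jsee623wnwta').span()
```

(0, 3)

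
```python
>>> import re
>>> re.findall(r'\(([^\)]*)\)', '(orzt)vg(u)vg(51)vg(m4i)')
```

Because there's exactly one group, `findall` drops the full match and keeps group 1 from each hit.

['orzt', 'u', '51', 'm4i']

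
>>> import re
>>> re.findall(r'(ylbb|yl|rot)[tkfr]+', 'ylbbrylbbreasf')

['ylbb', 'ylbb']

`findall` collects group 1 from each match (2 total).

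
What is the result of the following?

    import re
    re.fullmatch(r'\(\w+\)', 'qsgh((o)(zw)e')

`re.fullmatch` is like wrapping the pattern in `^…$` (in single-line mode).
Here the string isn't matched end-to-end, so the call returns None.

None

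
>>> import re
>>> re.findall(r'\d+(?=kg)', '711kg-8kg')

['711', '8']

The positive lookaround only admits positions where the adjacent text matches; those characters stay outside the span.
Walking the string: at [0:3] → '711'; at [6:7] → '8'.
`findall` yields the raw match text (2 of them) because the pattern has no groups.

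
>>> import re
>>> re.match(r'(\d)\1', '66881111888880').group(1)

'6'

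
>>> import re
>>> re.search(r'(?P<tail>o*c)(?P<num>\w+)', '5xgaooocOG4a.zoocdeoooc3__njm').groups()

The match spans [4:12] → 'ooocOG4a'.
Captured: group 1 = 'oooc', group 2 = 'OG4a'.

('oooc', 'OG4a')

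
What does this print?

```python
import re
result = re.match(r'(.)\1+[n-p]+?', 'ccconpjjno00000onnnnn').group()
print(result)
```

ccco

The backreference `\1` re-matches whatever the first group consumed, character for character.
`re.match` won't scan ahead — the pattern has to work from the very first character.
The match spans [0:4] → 'ccco'.
Captured: group 1 = 'c'.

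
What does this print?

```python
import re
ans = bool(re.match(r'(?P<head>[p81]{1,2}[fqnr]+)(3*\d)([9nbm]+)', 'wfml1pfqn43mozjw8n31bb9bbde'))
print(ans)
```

Pattern: 1 to 2 of one of [p81], then one or more of one of [fqnr] (captured as 'head'); then zero or more of a literal '3', then a digit (captured); then one or more of one of [9nbm] (captured).
`re.match` only tries the pattern at the start of the string.
Here position 0 doesn't satisfy it, so the call returns None, and `bool(None)` is False.

False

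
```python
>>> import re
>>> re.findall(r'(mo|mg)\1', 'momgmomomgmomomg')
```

`\1` is not a pattern — it's the concrete string captured by group 1, re-applied verbatim.
Walking the string: at [4:8] match 'momo', group 1 = 'mo'; at [10:14] match 'momo', group 1 = 'mo'.
`findall` collects group 1 from each match (2 total).

['mo', 'mo']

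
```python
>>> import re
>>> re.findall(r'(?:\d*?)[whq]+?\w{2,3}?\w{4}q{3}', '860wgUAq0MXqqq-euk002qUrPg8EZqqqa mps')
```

This matches zero or more of a digit (lazy) (non-capturing group); then one or more of one of [whq] (lazy); then 2 to 3 of a word character (lazy), then exactly 4 of a word character, then exactly 3 of the literal 'q'.
Walking the string: at [0:14] → '860wgUAq0MXqqq'; at [18:32] → '002qUrPg8EZqqq'.
No capturing groups, so `findall` returns the 2 full match strings.

['860wgUAq0MXqqq', '002qUrPg8EZqqq']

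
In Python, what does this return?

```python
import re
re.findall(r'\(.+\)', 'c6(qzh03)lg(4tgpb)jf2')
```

Since nothing is captured, `findall` lists the 1 matched substring directly.

['(qzh03)lg(4tgpb)']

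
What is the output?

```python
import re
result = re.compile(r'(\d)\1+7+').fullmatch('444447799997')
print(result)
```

None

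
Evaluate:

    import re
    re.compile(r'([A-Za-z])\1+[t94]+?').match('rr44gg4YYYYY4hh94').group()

`match` is anchored at position 0; if the pattern doesn't fit there, it returns None.
The match spans [0:3] → 'rr4'.

'rr4'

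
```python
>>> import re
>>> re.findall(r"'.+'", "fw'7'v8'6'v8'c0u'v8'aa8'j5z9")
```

["'7'v8'6'v8'c0u'v8'aa8'"]

Scanning left to right: at [2:24] → "'7'v8'6'v8'c0u'v8'aa8'".
No capturing groups, so `findall` returns the 1 full match string.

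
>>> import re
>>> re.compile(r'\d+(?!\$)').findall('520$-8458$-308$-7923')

['52', '845', '30', '7923']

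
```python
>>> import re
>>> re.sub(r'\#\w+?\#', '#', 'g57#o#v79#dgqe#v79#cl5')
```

'g57#v79#v79#cl5'

Matches: at [3:6] → '#o#'; at [9:15] → '#dgqe#'.
Each match is replaced by '#'.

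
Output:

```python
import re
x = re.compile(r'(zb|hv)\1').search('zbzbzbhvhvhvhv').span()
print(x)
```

`\1` has to match the exact text group 1 already captured.
`re.search` scans for the first position where the pattern succeeds.
The match spans [0:4] → 'zbzb'.
Captured: group 1 = 'zb'.

(0, 4)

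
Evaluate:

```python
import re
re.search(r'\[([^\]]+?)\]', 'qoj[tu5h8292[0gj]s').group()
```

'[tu5h8292[0gj]'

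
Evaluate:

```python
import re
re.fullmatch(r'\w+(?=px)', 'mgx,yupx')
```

None

The positive lookaround only admits positions where the adjacent text matches; those characters stay outside the span.
`fullmatch` succeeds only if the pattern covers the string from start to end.
Here the string isn't matched end-to-end, so the call returns None.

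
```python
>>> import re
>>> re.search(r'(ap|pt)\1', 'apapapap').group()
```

The backreference `\1` re-matches whatever the first group consumed, character for character.
The match spans [0:4] → 'apap'.

'apap'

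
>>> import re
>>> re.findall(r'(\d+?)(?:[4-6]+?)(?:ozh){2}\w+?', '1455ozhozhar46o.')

['1']

Pattern: one or more of a digit (lazy) (captured); then one or more of a character in [4-6] (lazy) (non-capturing group); then the literal 'ozh' repeated 2 times, then one or more of a word character (lazy).
Because there's exactly one group, `findall` drops the full match and keeps group 1 from the one hit.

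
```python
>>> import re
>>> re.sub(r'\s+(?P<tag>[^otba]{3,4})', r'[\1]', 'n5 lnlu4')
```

'n5[lnlu]4'

The replacement refers to a captured group, so each match is rewritten using its own captured text.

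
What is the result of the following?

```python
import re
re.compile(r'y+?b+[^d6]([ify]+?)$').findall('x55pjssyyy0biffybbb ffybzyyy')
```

['yyy']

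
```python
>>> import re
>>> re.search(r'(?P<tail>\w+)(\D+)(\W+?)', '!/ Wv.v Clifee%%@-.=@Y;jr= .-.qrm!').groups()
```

The pattern matches one or more of a word character (captured as 'tail'); then one or more of a non-digit (captured); then one or more of a non-word character (lazy) (captured).
`search` walks the string left to right and returns the first match it finds.
The match spans [3:34] → 'Wv.v Clifee%%@-.=@Y;jr= .-.qrm!'.
Captured: group 1 = 'Wv', group 2 = '.v Clifee%%@-.=@Y;jr= .-.qrm', group 3 = '!'.

('Wv', '.v Clifee%%@-.=@Y;jr= .-.qrm', '!')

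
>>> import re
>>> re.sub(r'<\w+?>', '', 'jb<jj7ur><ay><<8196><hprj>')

'jb<'

Each match is replaced by ''.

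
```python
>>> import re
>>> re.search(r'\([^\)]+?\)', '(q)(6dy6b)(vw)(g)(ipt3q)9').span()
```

(0, 3)

The match spans [0:3] → '(q)'.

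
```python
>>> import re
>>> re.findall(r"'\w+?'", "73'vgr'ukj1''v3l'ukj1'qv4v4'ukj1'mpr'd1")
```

Walking the string: at [2:7] → "'vgr'"; at [12:17] → "'v3l'"; at [21:28] → "'qv4v4'"; at [32:37] → "'mpr'".
With no groups in the pattern, `findall` gives back each whole match — 4 here.

["'vgr'", "'v3l'", "'qv4v4'", "'mpr'"]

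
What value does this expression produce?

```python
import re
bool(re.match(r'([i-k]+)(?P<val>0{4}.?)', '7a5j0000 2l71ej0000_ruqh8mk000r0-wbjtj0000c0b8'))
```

False

This matches one or more of a character in [i-k] (captured); then exactly 4 of the literal '0', then optionally any character (captured as 'val').
`re.match` won't scan ahead — the pattern has to work from the very first character.
Here the string doesn't start with a match, so the call returns None, and `bool(None)` is False.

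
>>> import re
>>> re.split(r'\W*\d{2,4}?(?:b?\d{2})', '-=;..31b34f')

['', 'f']

This matches zero or more of a non-word character, then 2 to 4 of a digit (lazy); then optionally the literal 'b', then exactly 2 of a digit (non-capturing group).
Each match becomes a cut point; 2 segments remain.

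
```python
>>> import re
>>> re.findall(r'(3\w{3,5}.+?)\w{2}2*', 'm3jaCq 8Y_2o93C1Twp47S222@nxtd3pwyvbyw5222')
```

['3jaCq ', '3C1Twp4', '3pwyvby']

This matches a literal '3', then 3 to 5 of a word character, then one or more of any character (lazy) (captured); then exactly 2 of a word character, then zero or more of a literal '2'.
Matches: at [1:9] match '3jaCq 8Y', group 1 = '3jaCq '; at [13:25] match '3C1Twp47S222', group 1 = '3C1Twp4'; at [30:42] match '3pwyvbyw5222', group 1 = '3pwyvby'.
With a single group, `findall` returns only what that group captured — 3 items.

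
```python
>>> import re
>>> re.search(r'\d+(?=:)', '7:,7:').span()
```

Lookahead/lookbehind check context without consuming it, so the matched span excludes the asserted characters.
The match spans [0:1] → '7'.

(0, 1)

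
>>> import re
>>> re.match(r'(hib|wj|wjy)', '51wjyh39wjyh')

None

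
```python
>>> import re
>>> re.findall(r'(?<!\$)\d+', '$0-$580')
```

['80']

Because the assertion is negative and zero-width, positions next to the forbidden text are skipped.
No capturing groups, so `findall` returns the 1 full match string.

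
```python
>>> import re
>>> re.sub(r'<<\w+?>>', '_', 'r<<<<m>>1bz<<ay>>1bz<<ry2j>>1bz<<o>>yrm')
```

'r<<_1bz_1bz_1bz_yrm'

Matches: at [3:8] → '<<m>>'; at [11:17] → '<<ay>>'; at [20:28] → '<<ry2j>>'; at [31:36] → '<<o>>'.
Every occurrence is swapped for '_'.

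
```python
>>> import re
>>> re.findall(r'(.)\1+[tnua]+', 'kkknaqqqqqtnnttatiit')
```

['k', 'q', 'i']

The backreference `\1` re-matches whatever the first group consumed, character for character.
Walking the string: at [0:5] match 'kkkna', group 1 = 'k'; at [5:17] match 'qqqqqtnnttat', group 1 = 'q'; at [17:20] match 'iit', group 1 = 'i'.
One capturing group, so `findall` returns just the captured substring from each match — 3 in all.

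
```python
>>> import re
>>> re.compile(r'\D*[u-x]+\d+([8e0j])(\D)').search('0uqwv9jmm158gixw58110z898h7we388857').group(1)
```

'j'

This matches zero or more of a non-digit, then one or more of a character in [u-x], then one or more of a digit; then one of [8e0j] (captured); then a non-digit (captured).
`re.search` scans for the first position where the pattern succeeds.
The match spans [1:8] → 'uqwv9jm'.
Captured: group 1 = 'j', group 2 = 'm'.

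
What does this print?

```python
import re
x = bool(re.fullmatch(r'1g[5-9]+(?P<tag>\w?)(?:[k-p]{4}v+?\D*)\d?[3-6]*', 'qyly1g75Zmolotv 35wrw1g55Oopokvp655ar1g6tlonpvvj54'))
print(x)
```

False

`fullmatch` succeeds only if the pattern covers the string from start to end.
Here the pattern can't cover the whole string, so the call returns None, and `bool(None)` is False.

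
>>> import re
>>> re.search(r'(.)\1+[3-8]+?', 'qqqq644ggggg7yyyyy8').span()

`\1` has to match the exact text group 1 already captured.
`re.search` tries every starting position until one works.
The match spans [0:5] → 'qqqq6'.
Captured: group 1 = 'q'.

(0, 5)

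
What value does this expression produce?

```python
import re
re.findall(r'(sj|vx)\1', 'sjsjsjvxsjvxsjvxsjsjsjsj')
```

['sj', 'sj', 'sj']

`\1` is not a pattern — it's the concrete string captured by group 1, re-applied verbatim.
Because there's exactly one group, `findall` drops the full match and keeps group 1 from each hit.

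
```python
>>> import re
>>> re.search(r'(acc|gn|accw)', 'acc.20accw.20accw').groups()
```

('acc',)

The match spans [0:3] → 'acc'.
Captured: group 1 = 'acc'.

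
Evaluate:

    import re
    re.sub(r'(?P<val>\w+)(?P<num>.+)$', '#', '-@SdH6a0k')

'-@#'

Every occurrence is swapped for '#'.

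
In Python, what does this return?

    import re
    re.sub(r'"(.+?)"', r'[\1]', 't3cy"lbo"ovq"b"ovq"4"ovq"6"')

Lazy quantifiers expand one character at a time until the remainder of the pattern can match.
The replacement refers to a captured group, so each match is rewritten using its own captured text.

't3cy[lbo]ovq[b]ovq[4]ovq[6]'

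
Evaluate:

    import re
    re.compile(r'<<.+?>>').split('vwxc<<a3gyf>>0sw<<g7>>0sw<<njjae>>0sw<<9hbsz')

['vwxc', '0sw', '0sw', '0sw<<9hbsz']

Because the quantifier is non-greedy, it stops expanding at the earliest point where the rest of the pattern can succeed.
Matches to split on: at [4:13] → '<<a3gyf>>'; at [16:22] → '<<g7>>'; at [25:34] → '<<njjae>>'.
Splitting on the pattern gives 4 pieces.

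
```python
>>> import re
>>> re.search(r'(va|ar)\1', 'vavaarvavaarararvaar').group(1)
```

'va'

After group 1 captures some text, `\1` only succeeds where that same text appears again.
Unlike `match`, `search` isn't anchored — it looks for the pattern anywhere in the string.
The match spans [0:4] → 'vava'.
Captured: group 1 = 'va'.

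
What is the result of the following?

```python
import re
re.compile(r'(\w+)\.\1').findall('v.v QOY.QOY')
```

`\1` is not a pattern — it's the concrete string captured by group 1, re-applied verbatim.
Matches: at [0:3] match 'v.v', group 1 = 'v'; at [4:11] match 'QOY.QOY', group 1 = 'QOY'.
One capturing group, so `findall` returns just the captured substring from each match — 2 in all.

['v', 'QOY']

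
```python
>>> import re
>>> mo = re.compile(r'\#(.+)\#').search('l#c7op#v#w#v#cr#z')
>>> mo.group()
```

`re.search` scans for the first position where the pattern succeeds.
The match spans [1:16] → '#c7op#v#w#v#cr#'.
Captured: group 1 = 'c7op#v#w#v#cr'.

'#c7op#v#w#v#cr#'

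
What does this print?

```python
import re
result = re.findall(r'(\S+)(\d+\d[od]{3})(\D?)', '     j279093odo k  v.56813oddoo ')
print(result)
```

[('j2790', '93odo', ' '), ('v.568', '13odd', 'o')]

Pattern: one or more of a non-whitespace character (captured); then one or more of a digit, then a digit, then exactly 3 of one of [od] (captured); then optionally a non-digit (captured).
Scanning left to right: at [5:16] match 'j279093odo ', groups = ('j2790', '93odo', ' '); at [19:30] match 'v.56813oddo', groups = ('v.568', '13odd', 'o').
With 3 capturing groups, `findall` returns a 3-tuple per match.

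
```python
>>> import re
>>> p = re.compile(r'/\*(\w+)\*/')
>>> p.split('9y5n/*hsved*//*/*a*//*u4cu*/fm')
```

Matches to split on: at [4:13] → '/*hsved*/'; at [15:20] → '/*a*/'; at [20:28] → '/*u4cu*/'.
With a capturing group present, the delimiter's captured portion is kept in the result list.

['9y5n', 'hsved', '/*', 'a', '', 'u4cu', 'fm']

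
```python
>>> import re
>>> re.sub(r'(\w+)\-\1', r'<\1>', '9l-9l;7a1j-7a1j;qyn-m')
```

The backreference `\1` re-matches whatever the first group consumed, character for character.
`\1` in the replacement pulls in group 1's text for each match.

'<9l>;<7a1j>;qyn-m'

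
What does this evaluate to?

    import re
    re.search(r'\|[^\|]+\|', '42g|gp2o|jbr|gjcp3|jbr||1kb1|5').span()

The match spans [3:9] → '|gp2o|'.

(3, 9)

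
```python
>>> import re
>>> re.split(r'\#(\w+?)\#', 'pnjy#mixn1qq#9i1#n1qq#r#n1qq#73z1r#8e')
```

Matches to split on: at [4:13] → '#mixn1qq#'; at [16:22] → '#n1qq#'; at [23:29] → '#n1qq#'.
`re.split` interleaves the captured-group text with the surrounding fragments.

['pnjy', 'mixn1qq', '9i1', 'n1qq', 'r', 'n1qq', '73z1r#8e']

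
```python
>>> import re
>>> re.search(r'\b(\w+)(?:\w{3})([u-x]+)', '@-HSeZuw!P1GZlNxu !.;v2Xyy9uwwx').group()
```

'HSeZuw'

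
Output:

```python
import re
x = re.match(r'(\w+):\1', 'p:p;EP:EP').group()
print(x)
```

p:p

`re.match` only tries the pattern at the start of the string.
The match spans [0:3] → 'p:p'.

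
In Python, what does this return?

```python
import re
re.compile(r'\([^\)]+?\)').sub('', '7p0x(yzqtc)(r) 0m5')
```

'7p0x 0m5'

Matches: at [4:11] → '(yzqtc)'; at [11:14] → '(r)'.
Every occurrence is swapped for ''.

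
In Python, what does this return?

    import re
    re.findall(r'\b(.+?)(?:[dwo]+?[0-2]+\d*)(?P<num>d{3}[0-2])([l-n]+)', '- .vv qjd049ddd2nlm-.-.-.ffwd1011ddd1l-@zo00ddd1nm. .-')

Pattern: a word boundary (`\b`, zero-width); then one or more of any character (lazy) (captured); then one or more of one of [dwo] (lazy), then one or more of a character in [0-2], then zero or more of a digit (non-capturing group); then exactly 3 of a literal 'd', then a character in [0-2] (captured as 'num'); then one or more of a character in [l-n] (captured).
A non-greedy quantifier consumes as few characters as it can — just enough that the remainder of the pattern still matches from where it stops; whatever follows it matches normally.
Matches: at [3:19] match 'vv qjd049ddd2nlm', groups = ('vv qj', 'ddd2', 'nlm'); at [19:38] match '-.-.-.ffwd1011ddd1l', groups = ('-.-.-.ff', 'ddd1', 'l'); at [38:50] match '-@zo00ddd1nm', groups = ('-@z', 'ddd1', 'nm').
With 3 capturing groups, `findall` returns a 3-tuple per match.

[('vv qj', 'ddd2', 'nlm'), ('-.-.-.ff', 'ddd1', 'l'), ('-@z', 'ddd1', 'nm')]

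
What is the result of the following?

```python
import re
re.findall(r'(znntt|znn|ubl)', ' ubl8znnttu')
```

Alternation isn't longest-match — the leftmost alternative that fits at this position is chosen.
With a single group, `findall` returns only what that group captured — 2 items.

['ubl', 'znntt']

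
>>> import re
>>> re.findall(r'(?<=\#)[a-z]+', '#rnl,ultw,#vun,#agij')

['rnl', 'vun', 'agij']

The `(?=…)`/`(?<=…)` assertion just peeks at neighbouring text; it doesn't advance the match position.
Matches: at [1:4] → 'rnl'; at [11:14] → 'vun'; at [16:20] → 'agij'.
With no groups in the pattern, `findall` gives back each whole match — 3 here.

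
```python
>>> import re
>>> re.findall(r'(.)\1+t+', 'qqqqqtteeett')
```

After group 1 captures some text, `\1` only succeeds where that same text appears again.
Walking the string: at [0:7] match 'qqqqqtt', group 1 = 'q'; at [7:12] match 'eeett', group 1 = 'e'.
`findall` collects group 1 from each match (2 total).

['q', 'e']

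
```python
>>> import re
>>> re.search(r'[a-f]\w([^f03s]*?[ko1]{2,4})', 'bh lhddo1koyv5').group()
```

'bh lhddo1ko'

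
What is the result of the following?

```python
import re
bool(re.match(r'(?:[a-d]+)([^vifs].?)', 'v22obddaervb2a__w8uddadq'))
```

The pattern matches one or more of a character in [a-d] (non-capturing group); then any character except [vifs], then optionally any character (captured).
`match` is anchored at position 0; if the pattern doesn't fit there, it returns None.
Here the string doesn't start with a match, so the call returns None, and `bool(None)` is False.

False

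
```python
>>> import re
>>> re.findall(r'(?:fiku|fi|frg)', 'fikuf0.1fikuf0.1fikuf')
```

['fiku', 'fiku', 'fiku']

`|` is ordered: at each position the engine commits to the first alternative that works.
Walking the string: at [0:4] → 'fiku'; at [8:12] → 'fiku'; at [16:20] → 'fiku'.
With no groups in the pattern, `findall` gives back each whole match — 3 here.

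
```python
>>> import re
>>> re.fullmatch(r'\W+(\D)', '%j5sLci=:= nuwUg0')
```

None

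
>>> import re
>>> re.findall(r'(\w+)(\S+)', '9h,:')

Pattern: one or more of a word character (captured); then one or more of a non-whitespace character (captured).
Walking the string: at [0:4] match '9h,:', groups = ('9h', ',:').
`findall` packs the 2 group values into a tuple for every match.

[('9h', ',:')]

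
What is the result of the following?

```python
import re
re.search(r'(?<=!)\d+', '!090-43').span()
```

The `(?=…)`/`(?<=…)` assertion just peeks at neighbouring text; it doesn't advance the match position.
`re.search` scans for the first position where the pattern succeeds.
The match spans [1:4] → '090'.

(1, 4)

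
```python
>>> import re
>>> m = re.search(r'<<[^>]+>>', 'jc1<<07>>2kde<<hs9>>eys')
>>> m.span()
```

Unlike `match`, `search` isn't anchored — it looks for the pattern anywhere in the string.
The match spans [3:9] → '<<07>>'.

(3, 9)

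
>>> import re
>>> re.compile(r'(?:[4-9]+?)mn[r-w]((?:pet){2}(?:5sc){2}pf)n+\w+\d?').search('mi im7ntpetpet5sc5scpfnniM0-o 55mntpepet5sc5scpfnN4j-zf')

None

Here nothing in the string fits, so the call returns None.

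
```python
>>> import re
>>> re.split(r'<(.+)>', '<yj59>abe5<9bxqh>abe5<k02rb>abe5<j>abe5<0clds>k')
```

['', 'yj59>abe5<9bxqh>abe5<k02rb>abe5<j>abe5<0clds', 'k']

Matches to split on: at [0:46] → '<yj59>abe5<9bxqh>abe5<k02rb>abe5<j>abe5<0clds>'.
With a capturing group present, the delimiter's captured portion is kept in the result list.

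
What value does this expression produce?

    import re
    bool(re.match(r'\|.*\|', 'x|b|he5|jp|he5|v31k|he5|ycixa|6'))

False

`match` is anchored at position 0; if the pattern doesn't fit there, it returns None.
Here position 0 doesn't satisfy it, so the call returns None, and `bool(None)` is False.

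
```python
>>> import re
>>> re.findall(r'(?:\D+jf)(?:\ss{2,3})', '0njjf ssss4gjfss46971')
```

['njjf sss']

With no groups in the pattern, `findall` gives back each whole match — 1 here.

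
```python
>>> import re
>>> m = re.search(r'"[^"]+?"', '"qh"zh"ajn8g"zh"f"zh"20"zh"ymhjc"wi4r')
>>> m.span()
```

(0, 4)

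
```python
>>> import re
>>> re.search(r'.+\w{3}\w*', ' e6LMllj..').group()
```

' e6LMllj'

The match spans [0:8] → ' e6LMllj'.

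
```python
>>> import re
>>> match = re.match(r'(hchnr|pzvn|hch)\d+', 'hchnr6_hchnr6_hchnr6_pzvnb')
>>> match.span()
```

(0, 6)

`match` is anchored at position 0; if the pattern doesn't fit there, it returns None.
The match spans [0:6] → 'hchnr6'.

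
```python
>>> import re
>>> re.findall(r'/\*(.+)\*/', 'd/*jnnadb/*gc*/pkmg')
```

['jnnadb/*gc']

Scanning left to right: at [1:15] match '/*jnnadb/*gc*/', group 1 = 'jnnadb/*gc'.
Because there's exactly one group, `findall` drops the full match and keeps group 1 from the one hit.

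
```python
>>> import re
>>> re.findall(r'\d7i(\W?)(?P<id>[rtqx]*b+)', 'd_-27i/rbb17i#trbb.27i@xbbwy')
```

[('/', 'rbb'), ('#', 'trbb'), ('@', 'xbb')]

Pattern: a digit, then the literal '7i'; then optionally a non-word character (captured); then zero or more of one of [rtqx], then one or more of a literal 'b' (captured as 'id').
Matches: at [3:10] match '27i/rbb', groups = ('/', 'rbb'); at [10:18] match '17i#trbb', groups = ('#', 'trbb'); at [19:26] match '27i@xbb', groups = ('@', 'xbb').
2 groups means each result is a tuple of 2 captured strings — 3 here.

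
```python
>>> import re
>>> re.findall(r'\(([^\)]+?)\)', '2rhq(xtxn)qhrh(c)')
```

['xtxn', 'c']

`findall` collects group 1 from each match (2 total).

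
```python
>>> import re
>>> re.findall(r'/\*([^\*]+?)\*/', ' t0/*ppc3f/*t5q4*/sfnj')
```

Because there's exactly one group, `findall` drops the full match and keeps group 1 from the one hit.

['t5q4']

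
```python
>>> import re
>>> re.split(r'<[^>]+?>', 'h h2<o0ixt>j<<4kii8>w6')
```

Splitting on the pattern gives 3 pieces.

['h h2', 'j', 'w6']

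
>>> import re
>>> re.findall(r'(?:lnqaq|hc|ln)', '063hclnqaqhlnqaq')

Alternation tries branches left to right and keeps the first one that lets the overall match succeed at that position.
Matches: at [3:5] → 'hc'; at [5:10] → 'lnqaq'; at [11:16] → 'lnqaq'.
With no groups in the pattern, `findall` gives back each whole match — 3 here.

['hc', 'lnqaq', 'lnqaq']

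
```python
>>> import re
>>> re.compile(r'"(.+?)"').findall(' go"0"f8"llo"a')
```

With the lazy modifier that quantifier settles for the fewest repetitions that let the rest of the pattern succeed (the atoms after it are unaffected and can still be greedy).
Scanning left to right: at [3:6] match '"0"', group 1 = '0'; at [8:13] match '"llo"', group 1 = 'llo'.
`findall` collects group 1 from each match (2 total).

['0', 'llo']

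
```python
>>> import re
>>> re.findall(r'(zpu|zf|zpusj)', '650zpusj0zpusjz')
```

['zpu', 'zpu']

Branches in `(...|...)` are attempted left-to-right; the first branch that allows the whole pattern to succeed is taken.
Matches: at [3:6] match 'zpu', group 1 = 'zpu'; at [9:12] match 'zpu', group 1 = 'zpu'.
Because there's exactly one group, `findall` drops the full match and keeps group 1 from each hit.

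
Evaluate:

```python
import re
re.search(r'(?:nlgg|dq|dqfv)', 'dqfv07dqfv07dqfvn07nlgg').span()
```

The regex engine tests alternatives in the order written; an earlier branch that matches wins even if a later one would match more.
The match spans [0:2] → 'dq'.

(0, 2)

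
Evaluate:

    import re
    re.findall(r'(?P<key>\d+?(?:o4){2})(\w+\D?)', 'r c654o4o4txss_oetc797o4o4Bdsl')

The pattern matches one or more of a digit (lazy), then the literal 'o4' repeated 2 times (captured as 'key'); then one or more of a word character, then optionally a non-digit (captured).
Scanning left to right: at [3:30] match '654o4o4txss_oetc797o4o4Bdsl', groups = ('654o4o4', 'txss_oetc797o4o4Bdsl').
`findall` packs the 2 group values into a tuple for every match.

[('654o4o4', 'txss_oetc797o4o4Bdsl')]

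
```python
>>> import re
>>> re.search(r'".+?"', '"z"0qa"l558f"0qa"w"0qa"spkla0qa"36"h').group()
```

'"z"'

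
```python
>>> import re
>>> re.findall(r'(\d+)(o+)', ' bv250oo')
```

The pattern matches one or more of a digit (captured); then one or more of a literal 'o' (captured).
With 2 capturing groups, `findall` returns a 2-tuple per match.

[('250', 'oo')]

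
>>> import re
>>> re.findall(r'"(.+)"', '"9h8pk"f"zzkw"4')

Scanning left to right: at [0:14] match '"9h8pk"f"zzkw"', group 1 = '9h8pk"f"zzkw'.
Because there's exactly one group, `findall` drops the full match and keeps group 1 from the one hit.

['9h8pk"f"zzkw']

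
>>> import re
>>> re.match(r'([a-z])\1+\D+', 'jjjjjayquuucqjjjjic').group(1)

'j'

The match spans [0:19] → 'jjjjjayquuucqjjjjic'.
Captured: group 1 = 'j'.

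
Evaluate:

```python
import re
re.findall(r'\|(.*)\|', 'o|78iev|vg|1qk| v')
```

['78iev|vg|1qk']

With a single group, `findall` returns only what that group captured — 1 item.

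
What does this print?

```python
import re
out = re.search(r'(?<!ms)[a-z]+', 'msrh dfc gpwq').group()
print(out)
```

msrh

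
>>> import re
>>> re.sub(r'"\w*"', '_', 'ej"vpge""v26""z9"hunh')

'ej___hunh'

Matches: at [2:8] → '"vpge"'; at [8:13] → '"v26"'; at [13:17] → '"z9"'.
Every occurrence is swapped for '_'.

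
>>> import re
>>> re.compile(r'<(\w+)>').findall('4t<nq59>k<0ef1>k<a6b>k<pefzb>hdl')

Walking the string: at [2:8] match '<nq59>', group 1 = 'nq59'; at [9:15] match '<0ef1>', group 1 = '0ef1'; at [16:21] match '<a6b>', group 1 = 'a6b'; at [22:29] match '<pefzb>', group 1 = 'pefzb'.
One capturing group, so `findall` returns just the captured substring from each match — 4 in all.

['nq59', '0ef1', 'a6b', 'pefzb']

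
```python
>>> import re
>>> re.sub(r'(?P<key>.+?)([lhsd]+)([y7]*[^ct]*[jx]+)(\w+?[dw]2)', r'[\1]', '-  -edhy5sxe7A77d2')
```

`\1` in the replacement pulls in group 1's text for each match.

'[-  -e]'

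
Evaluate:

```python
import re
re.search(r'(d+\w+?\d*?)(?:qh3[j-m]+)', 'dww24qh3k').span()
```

(0, 9)

This matches one or more of a literal 'd', then one or more of a word character (lazy), then zero or more of a digit (lazy) (captured); then the literal 'qh', then a literal '3', then one or more of a character in [j-m] (non-capturing group).
The match spans [0:9] → 'dww24qh3k'.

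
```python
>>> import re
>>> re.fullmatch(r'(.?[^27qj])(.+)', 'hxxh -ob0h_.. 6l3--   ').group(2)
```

'xh -ob0h_.. 6l3--   '

The pattern matches optionally any character, then any character except [27qj] (captured); then one or more of any character (captured).
`re.fullmatch` is like wrapping the pattern in `^…$` (in single-line mode).
The match spans [0:22] → 'hxxh -ob0h_.. 6l3--   '.
Captured: group 1 = 'hx', group 2 = 'xh -ob0h_.. 6l3--   '.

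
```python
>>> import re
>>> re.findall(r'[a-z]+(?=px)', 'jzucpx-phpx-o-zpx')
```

The positive lookaround only admits positions where the adjacent text matches; those characters stay outside the span.
With no groups in the pattern, `findall` gives back each whole match — 3 here.

['jzuc', 'ph', 'z']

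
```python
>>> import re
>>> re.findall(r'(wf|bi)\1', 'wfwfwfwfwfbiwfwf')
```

['wf', 'wf', 'wf']

After group 1 captures some text, `\1` only succeeds where that same text appears again.
One capturing group, so `findall` returns just the captured substring from each match — 3 in all.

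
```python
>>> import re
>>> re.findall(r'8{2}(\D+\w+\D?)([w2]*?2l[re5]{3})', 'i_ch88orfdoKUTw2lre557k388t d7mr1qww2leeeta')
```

[('orfdoKUTw', '2lre5'), ('t d7mr1qww', '2leee')]

Pattern: exactly 2 of a literal '8'; then one or more of a non-digit, then one or more of a word character, then optionally a non-digit (captured); then zero or more of one of [w2] (lazy), then the literal '2l', then exactly 3 of one of [re5] (captured).
2 groups means each result is a tuple of 2 captured strings — 2 here.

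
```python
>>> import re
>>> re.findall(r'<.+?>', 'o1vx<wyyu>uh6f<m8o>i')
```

Because the quantifier is non-greedy, it stops expanding at the earliest point where the rest of the pattern can succeed.
Walking the string: at [4:10] → '<wyyu>'; at [14:19] → '<m8o>'.
Since nothing is captured, `findall` lists the 2 matched substrings directly.

['<wyyu>', '<m8o>']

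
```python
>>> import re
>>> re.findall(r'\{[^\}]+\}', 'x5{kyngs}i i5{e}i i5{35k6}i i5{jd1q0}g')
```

Matches: at [2:9] → '{kyngs}'; at [13:16] → '{e}'; at [20:26] → '{35k6}'; at [30:37] → '{jd1q0}'.
`findall` yields the raw match text (4 of them) because the pattern has no groups.

['{kyngs}', '{e}', '{35k6}', '{jd1q0}']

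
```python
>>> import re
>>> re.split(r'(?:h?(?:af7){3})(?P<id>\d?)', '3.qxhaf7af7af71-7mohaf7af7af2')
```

['3.qx', '1', '-7mohaf7af7af2']

The pattern matches optionally the literal 'h', then the literal 'af7' repeated 3 times (non-capturing group); then optionally a digit (captured as 'id').
Matches to split on: at [4:15] → 'haf7af7af71'.
The group in the pattern means `split` returns the separators' captures alongside the pieces.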